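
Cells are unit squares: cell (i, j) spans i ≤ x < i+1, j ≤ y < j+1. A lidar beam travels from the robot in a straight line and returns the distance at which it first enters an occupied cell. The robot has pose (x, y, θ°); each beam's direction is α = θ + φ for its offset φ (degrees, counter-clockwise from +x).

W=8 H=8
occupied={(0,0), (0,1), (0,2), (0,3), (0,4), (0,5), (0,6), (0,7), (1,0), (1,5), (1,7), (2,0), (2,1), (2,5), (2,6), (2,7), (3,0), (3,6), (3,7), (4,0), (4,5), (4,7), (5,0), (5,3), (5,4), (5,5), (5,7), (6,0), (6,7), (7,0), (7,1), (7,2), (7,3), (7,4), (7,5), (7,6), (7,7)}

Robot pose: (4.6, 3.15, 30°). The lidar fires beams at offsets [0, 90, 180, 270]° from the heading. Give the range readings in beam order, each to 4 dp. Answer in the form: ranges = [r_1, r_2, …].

beam 1: φ=0°, α=30°
  cosα=0.8660 sinα=0.5000 | (4,3) | tMaxX 0.4619 tMaxY 1.7000 | tΔX 1.1547 tΔY 2.0000
    t=0.4619 [x] (5,3) — stop
  → r_1 = 0.4619
beam 2: φ=90°, α=120°
  cosα=-0.5000 sinα=0.8660 | (4,3) | tMaxX 1.2000 tMaxY 0.9815 | tΔX 2.0000 tΔY 1.1547
    t=0.9815 [y] (4,4)
    t=1.2000 [x] (3,4)
    t=2.1362 [y] (3,5)
    t=3.2000 [x] (2,5) — stop
  → r_2 = 3.2000
beam 3: φ=180°, α=210°
  cosα=-0.8660 sinα=-0.5000 | (4,3) | tMaxX 0.6928 tMaxY 0.3000 | tΔX 1.1547 tΔY 2.0000
    t=0.3000 [y] (4,2)
    t=0.6928 [x] (3,2)
    t=1.8475 [x] (2,2)
    t=2.3000 [y] (2,1) — stop
  → r_3 = 2.3000
beam 4: φ=270°, α=300°
  cosα=0.5000 sinα=-0.8660 | (4,3) | tMaxX 0.8000 tMaxY 0.1732 | tΔX 2.0000 tΔY 1.1547
    t=0.1732 [y] (4,2)
    t=0.8000 [x] (5,2)
    t=1.3279 [y] (5,1)
    t=2.4826 [y] (5,0) — stop
  → r_4 = 2.4826

ranges = [0.4619, 3.2000, 2.3000, 2.4826]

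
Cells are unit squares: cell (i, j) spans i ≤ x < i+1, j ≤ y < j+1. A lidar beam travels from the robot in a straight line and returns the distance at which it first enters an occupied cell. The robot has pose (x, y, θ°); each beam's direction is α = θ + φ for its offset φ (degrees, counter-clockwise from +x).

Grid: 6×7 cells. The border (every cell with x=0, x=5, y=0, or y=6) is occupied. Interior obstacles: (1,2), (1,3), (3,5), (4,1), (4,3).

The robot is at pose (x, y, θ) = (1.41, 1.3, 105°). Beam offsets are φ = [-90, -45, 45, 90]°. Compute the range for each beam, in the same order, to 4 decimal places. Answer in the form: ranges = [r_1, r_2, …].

beam 1: φ=-90°, α=15°
  direction (0.9659, 0.2588); cell (1,1); t to first gridline: x 0.6108, y 2.7046 (then +1.0353 / +3.8637)
    (2,1) via x @ 0.6108
    (3,1) via x @ 1.6461
    (4,1) via x @ 2.6814  # hit
  → r_1 = 2.6814
beam 2: φ=-45°, α=60°
  direction (0.5000, 0.8660); cell (1,1); t to first gridline: x 1.1800, y 0.8083 (then +2.0000 / +1.1547)
    (1,2) via y @ 0.8083  # hit
  → r_2 = 0.8083
beam 3: φ=45°, α=150°
  direction (-0.8660, 0.5000); cell (1,1); t to first gridline: x 0.4734, y 1.4000 (then +1.1547 / +2.0000)
    (0,1) via x @ 0.4734  # hit
  → r_3 = 0.4734
beam 4: φ=90°, α=195°
  direction (-0.9659, -0.2588); cell (1,1); t to first gridline: x 0.4245, y 1.1591 (then +1.0353 / +3.8637)
    (0,1) via x @ 0.4245  # hit
  → r_4 = 0.4245

ranges = [2.6814, 0.8083, 0.4734, 0.4245]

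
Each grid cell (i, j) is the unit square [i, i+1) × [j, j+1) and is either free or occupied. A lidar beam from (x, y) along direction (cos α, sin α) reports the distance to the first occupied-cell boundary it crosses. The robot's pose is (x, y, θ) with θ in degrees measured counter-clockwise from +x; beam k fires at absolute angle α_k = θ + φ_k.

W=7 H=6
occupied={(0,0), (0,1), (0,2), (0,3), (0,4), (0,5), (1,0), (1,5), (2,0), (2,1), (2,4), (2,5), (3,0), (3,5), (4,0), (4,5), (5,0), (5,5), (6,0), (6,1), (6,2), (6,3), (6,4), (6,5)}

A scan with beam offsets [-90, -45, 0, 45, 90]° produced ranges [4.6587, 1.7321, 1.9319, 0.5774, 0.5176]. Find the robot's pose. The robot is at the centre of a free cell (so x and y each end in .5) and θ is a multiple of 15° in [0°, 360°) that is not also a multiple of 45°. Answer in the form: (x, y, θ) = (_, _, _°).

(x, y, θ) = (1.5, 2.5, 105°)

Candidates: 18 free-cell centres × 16 headings = 288 poses. Raycast each; keep the one whose scan matches to 4 dp.
  (5.5, 4.5, 345°): beam 1 = 3.6235 ≠ 4.6587 ✗
  (1.5, 1.5, 285°): beam 1 = 0.5176 ≠ 4.6587 ✗
  (4.5, 3.5, 255°): beam 1 = 1.9319 ≠ 4.6587 ✗
  (5.5, 4.5, 120°): beam 1 = 0.5774 ≠ 4.6587 ✗
  …
  (1.5, 2.5, 105°): r_1=4.6587, r_2=1.7321, r_3=1.9319, r_4=0.5774, r_5=0.5176 — all match ✓
Unique over the lattice → pose = (1.5, 2.5, 105°).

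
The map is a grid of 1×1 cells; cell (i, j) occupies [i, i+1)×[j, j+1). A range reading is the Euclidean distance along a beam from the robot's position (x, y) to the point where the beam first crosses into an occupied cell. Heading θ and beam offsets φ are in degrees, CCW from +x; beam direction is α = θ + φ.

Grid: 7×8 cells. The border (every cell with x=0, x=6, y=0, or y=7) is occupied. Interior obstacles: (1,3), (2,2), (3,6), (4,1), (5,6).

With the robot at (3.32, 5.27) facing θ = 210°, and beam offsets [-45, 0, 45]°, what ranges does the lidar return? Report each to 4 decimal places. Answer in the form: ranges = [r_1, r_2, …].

beam 1: φ=-45°, α=165°
  cosα=-0.9659 sinα=0.2588 | (3,5) | tMaxX 0.3313 tMaxY 2.8205 | tΔX 1.0353 tΔY 3.8637
    t=0.3313 [x] (2,5)
    t=1.3666 [x] (1,5)
    t=2.4018 [x] (0,5) — stop
  → r_1 = 2.4018
beam 2: φ=0°, α=210°
  cosα=-0.8660 sinα=-0.5000 | (3,5) | tMaxX 0.3695 tMaxY 0.5400 | tΔX 1.1547 tΔY 2.0000
    t=0.3695 [x] (2,5)
    t=0.5400 [y] (2,4)
    t=1.5242 [x] (1,4)
    t=2.5400 [y] (1,3) — stop
  → r_2 = 2.5400
beam 3: φ=45°, α=255°
  cosα=-0.2588 sinα=-0.9659 | (3,5) | tMaxX 1.2364 tMaxY 0.2795 | tΔX 3.8637 tΔY 1.0353
    t=0.2795 [y] (3,4)
    t=1.2364 [x] (2,4)
    t=1.3148 [y] (2,3)
    t=2.3501 [y] (2,2) — stop
  → r_3 = 2.3501

ranges = [2.4018, 2.5400, 2.3501]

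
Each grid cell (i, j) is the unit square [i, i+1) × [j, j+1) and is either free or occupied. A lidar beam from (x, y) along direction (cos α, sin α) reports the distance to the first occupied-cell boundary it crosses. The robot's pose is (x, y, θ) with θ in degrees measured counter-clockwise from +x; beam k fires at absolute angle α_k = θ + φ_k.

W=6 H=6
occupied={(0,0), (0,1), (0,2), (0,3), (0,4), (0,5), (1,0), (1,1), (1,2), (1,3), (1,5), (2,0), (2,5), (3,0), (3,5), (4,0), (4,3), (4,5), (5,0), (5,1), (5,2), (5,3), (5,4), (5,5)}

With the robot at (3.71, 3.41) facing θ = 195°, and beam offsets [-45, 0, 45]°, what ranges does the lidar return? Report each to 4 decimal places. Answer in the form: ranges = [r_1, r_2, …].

beam 1: φ=-45°, α=150°
  cosα=-0.8660 sinα=0.5000 | (3,3) | tMaxX 0.8198 tMaxY 1.1800 | tΔX 1.1547 tΔY 2.0000
    t=0.8198 [x] (2,3)
    t=1.1800 [y] (2,4)
    t=1.9745 [x] (1,4)
    t=3.1292 [x] (0,4) — stop
  → r_1 = 3.1292
beam 2: φ=0°, α=195°
  cosα=-0.9659 sinα=-0.2588 | (3,3) | tMaxX 0.7350 tMaxY 1.5841 | tΔX 1.0353 tΔY 3.8637
    t=0.7350 [x] (2,3)
    t=1.5841 [y] (2,2)
    t=1.7703 [x] (1,2) — stop
  → r_2 = 1.7703
beam 3: φ=45°, α=240°
  cosα=-0.5000 sinα=-0.8660 | (3,3) | tMaxX 1.4200 tMaxY 0.4734 | tΔX 2.0000 tΔY 1.1547
    t=0.4734 [y] (3,2)
    t=1.4200 [x] (2,2)
    t=1.6281 [y] (2,1)
    t=2.7828 [y] (2,0) — stop
  → r_3 = 2.7828

ranges = [3.1292, 1.7703, 2.7828]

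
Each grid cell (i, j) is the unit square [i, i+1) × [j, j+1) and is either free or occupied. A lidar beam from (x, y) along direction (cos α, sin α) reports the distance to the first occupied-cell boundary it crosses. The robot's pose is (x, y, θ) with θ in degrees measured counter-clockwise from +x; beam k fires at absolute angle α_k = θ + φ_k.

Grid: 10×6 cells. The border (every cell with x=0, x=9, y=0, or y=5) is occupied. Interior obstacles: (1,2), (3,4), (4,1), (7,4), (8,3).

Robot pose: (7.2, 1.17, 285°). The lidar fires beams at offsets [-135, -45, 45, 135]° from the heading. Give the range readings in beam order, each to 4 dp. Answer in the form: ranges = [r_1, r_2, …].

ranges = [7.1591, 0.1963, 0.3400, 2.1131]

beam 1: φ=-135°, α=150°
  d=(-0.8660,0.5000)  start (7,1)  tX=0.2309 tY=1.6600  stride 1/|dx|=1.1547 1/|dy|=2.0000
    cross x-line → (6,1), t=0.2309
    cross x-line → (5,1), t=1.3856
    cross y-line → (5,2), t=1.6600
    cross x-line → (4,2), t=2.5403
    cross y-line → (4,3), t=3.6600
    cross x-line → (3,3), t=3.6950
    cross x-line → (2,3), t=4.8497
    cross y-line → (2,4), t=5.6600
    cross x-line → (1,4), t=6.0044
    cross x-line → (0,4), t=7.1591 (wall)
  → r_1 = 7.1591
beam 2: φ=-45°, α=240°
  d=(-0.5000,-0.8660)  start (7,1)  tX=0.4000 tY=0.1963  stride 1/|dx|=2.0000 1/|dy|=1.1547
    cross y-line → (7,0), t=0.1963 (wall)
  → r_2 = 0.1963
beam 3: φ=45°, α=330°
  d=(0.8660,-0.5000)  start (7,1)  tX=0.9238 tY=0.3400  stride 1/|dx|=1.1547 1/|dy|=2.0000
    cross y-line → (7,0), t=0.3400 (wall)
  → r_3 = 0.3400
beam 4: φ=135°, α=60°
  d=(0.5000,0.8660)  start (7,1)  tX=1.6000 tY=0.9584  stride 1/|dx|=2.0000 1/|dy|=1.1547
    cross y-line → (7,2), t=0.9584
    cross x-line → (8,2), t=1.6000
    cross y-line → (8,3), t=2.1131 (wall)
  → r_4 = 2.1131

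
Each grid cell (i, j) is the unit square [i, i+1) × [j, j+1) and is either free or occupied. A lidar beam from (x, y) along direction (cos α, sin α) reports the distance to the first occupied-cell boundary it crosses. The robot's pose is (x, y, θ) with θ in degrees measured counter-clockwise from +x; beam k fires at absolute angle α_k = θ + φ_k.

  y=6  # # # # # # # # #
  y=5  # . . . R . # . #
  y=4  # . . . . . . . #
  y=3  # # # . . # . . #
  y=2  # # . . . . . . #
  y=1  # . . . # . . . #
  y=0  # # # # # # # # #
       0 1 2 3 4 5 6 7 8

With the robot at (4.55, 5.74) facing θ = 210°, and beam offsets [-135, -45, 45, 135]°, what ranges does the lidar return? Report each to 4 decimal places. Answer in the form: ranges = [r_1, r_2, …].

beam 1: φ=-135°, α=75°
  cosα=0.2588 sinα=0.9659 | (4,5) | tMaxX 1.7387 tMaxY 0.2692 | tΔX 3.8637 tΔY 1.0353
    t=0.2692 [y] (4,6) — stop
  → r_1 = 0.2692
beam 2: φ=-45°, α=165°
  cosα=-0.9659 sinα=0.2588 | (4,5) | tMaxX 0.5694 tMaxY 1.0046 | tΔX 1.0353 tΔY 3.8637
    t=0.5694 [x] (3,5)
    t=1.0046 [y] (3,6) — stop
  → r_2 = 1.0046
beam 3: φ=45°, α=255°
  cosα=-0.2588 sinα=-0.9659 | (4,5) | tMaxX 2.1250 tMaxY 0.7661 | tΔX 3.8637 tΔY 1.0353
    t=0.7661 [y] (4,4)
    t=1.8014 [y] (4,3)
    t=2.1250 [x] (3,3)
    t=2.8367 [y] (3,2)
    t=3.8719 [y] (3,1)
    t=4.9072 [y] (3,0) — stop
  → r_3 = 4.9072
beam 4: φ=135°, α=345°
  cosα=0.9659 sinα=-0.2588 | (4,5) | tMaxX 0.4659 tMaxY 2.8591 | tΔX 1.0353 tΔY 3.8637
    t=0.4659 [x] (5,5)
    t=1.5012 [x] (6,5) — stop
  → r_4 = 1.5012

ranges = [0.2692, 1.0046, 4.9072, 1.5012]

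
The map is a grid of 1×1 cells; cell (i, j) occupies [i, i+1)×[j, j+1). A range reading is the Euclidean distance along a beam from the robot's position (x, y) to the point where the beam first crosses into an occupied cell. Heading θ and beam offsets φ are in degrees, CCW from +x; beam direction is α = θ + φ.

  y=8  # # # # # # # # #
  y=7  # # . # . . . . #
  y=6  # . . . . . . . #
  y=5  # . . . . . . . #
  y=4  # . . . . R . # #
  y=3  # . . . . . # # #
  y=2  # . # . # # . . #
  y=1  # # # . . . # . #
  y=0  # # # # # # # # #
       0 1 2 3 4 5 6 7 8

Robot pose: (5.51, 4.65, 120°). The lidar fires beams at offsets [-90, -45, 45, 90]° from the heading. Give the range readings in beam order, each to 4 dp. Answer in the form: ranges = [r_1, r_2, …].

beam 1: φ=-90°, α=30°
  dir = (cos 30°, sin 30°) = (0.8660, 0.5000); from cell (5,4)
  next x-line at t=0.5658, next y-line at t=0.7000; Δt_x=1.1547, Δt_y=2.0000
    x: enter (6,4) at t=0.5658
    y: enter (6,5) at t=0.7000
    x: enter (7,5) at t=1.7205
    y: enter (7,6) at t=2.7000
    x: enter (8,6) at t=2.8752 ← occupied
  → r_1 = 2.8752
beam 2: φ=-45°, α=75°
  dir = (cos 75°, sin 75°) = (0.2588, 0.9659); from cell (5,4)
  next x-line at t=1.8932, next y-line at t=0.3623; Δt_x=3.8637, Δt_y=1.0353
    y: enter (5,5) at t=0.3623
    y: enter (5,6) at t=1.3976
    x: enter (6,6) at t=1.8932
    y: enter (6,7) at t=2.4329
    y: enter (6,8) at t=3.4682 ← occupied
  → r_2 = 3.4682
beam 3: φ=45°, α=165°
  dir = (cos 165°, sin 165°) = (-0.9659, 0.2588); from cell (5,4)
  next x-line at t=0.5280, next y-line at t=1.3523; Δt_x=1.0353, Δt_y=3.8637
    x: enter (4,4) at t=0.5280
    y: enter (4,5) at t=1.3523
    x: enter (3,5) at t=1.5633
    x: enter (2,5) at t=2.5985
    x: enter (1,5) at t=3.6338
    x: enter (0,5) at t=4.6691 ← occupied
  → r_3 = 4.6691
beam 4: φ=90°, α=210°
  dir = (cos 210°, sin 210°) = (-0.8660, -0.5000); from cell (5,4)
  next x-line at t=0.5889, next y-line at t=1.3000; Δt_x=1.1547, Δt_y=2.0000
    x: enter (4,4) at t=0.5889
    y: enter (4,3) at t=1.3000
    x: enter (3,3) at t=1.7436
    x: enter (2,3) at t=2.8983
    y: enter (2,2) at t=3.3000 ← occupied
  → r_4 = 3.3000

ranges = [2.8752, 3.4682, 4.6691, 3.3000]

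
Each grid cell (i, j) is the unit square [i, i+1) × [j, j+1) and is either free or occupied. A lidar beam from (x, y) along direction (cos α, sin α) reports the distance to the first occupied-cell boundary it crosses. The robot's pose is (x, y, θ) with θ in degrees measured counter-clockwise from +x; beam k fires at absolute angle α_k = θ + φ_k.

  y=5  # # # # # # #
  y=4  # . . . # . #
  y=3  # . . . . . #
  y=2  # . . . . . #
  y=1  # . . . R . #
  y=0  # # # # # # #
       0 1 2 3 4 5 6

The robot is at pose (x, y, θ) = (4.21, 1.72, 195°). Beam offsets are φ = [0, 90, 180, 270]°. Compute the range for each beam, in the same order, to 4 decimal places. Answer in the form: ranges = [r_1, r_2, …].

beam 1: φ=0°, α=195°
  direction (-0.9659, -0.2588); cell (4,1); t to first gridline: x 0.2174, y 2.7819 (then +1.0353 / +3.8637)
    (3,1) via x @ 0.2174
    (2,1) via x @ 1.2527
    (1,1) via x @ 2.2880
    (1,0) via y @ 2.7819  # hit
  → r_1 = 2.7819
beam 2: φ=90°, α=285°
  direction (0.2588, -0.9659); cell (4,1); t to first gridline: x 3.0523, y 0.7454 (then +3.8637 / +1.0353)
    (4,0) via y @ 0.7454  # hit
  → r_2 = 0.7454
beam 3: φ=180°, α=15°
  direction (0.9659, 0.2588); cell (4,1); t to first gridline: x 0.8179, y 1.0818 (then +1.0353 / +3.8637)
    (5,1) via x @ 0.8179
    (5,2) via y @ 1.0818
    (6,2) via x @ 1.8531  # hit
  → r_3 = 1.8531
beam 4: φ=270°, α=105°
  direction (-0.2588, 0.9659); cell (4,1); t to first gridline: x 0.8114, y 0.2899 (then +3.8637 / +1.0353)
    (4,2) via y @ 0.2899
    (3,2) via x @ 0.8114
    (3,3) via y @ 1.3252
    (3,4) via y @ 2.3604
    (3,5) via y @ 3.3957  # hit
  → r_4 = 3.3957

ranges = [2.7819, 0.7454, 1.8531, 3.3957]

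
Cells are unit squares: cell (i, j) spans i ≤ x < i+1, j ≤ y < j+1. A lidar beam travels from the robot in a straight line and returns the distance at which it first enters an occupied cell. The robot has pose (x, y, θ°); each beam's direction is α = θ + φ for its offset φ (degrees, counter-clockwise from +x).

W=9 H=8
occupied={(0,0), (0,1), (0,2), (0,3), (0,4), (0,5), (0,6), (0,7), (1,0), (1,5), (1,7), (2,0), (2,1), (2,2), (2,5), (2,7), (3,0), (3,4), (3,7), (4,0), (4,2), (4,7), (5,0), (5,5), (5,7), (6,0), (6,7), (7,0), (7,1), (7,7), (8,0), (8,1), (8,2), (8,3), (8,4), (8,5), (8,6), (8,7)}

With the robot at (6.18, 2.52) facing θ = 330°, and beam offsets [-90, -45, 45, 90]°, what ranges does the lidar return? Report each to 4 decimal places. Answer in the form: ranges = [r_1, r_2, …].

ranges = [1.7551, 1.5736, 1.8842, 3.6400]

beam 1: φ=-90°, α=240°
  d=(-0.5000,-0.8660)  start (6,2)  tX=0.3600 tY=0.6004  stride 1/|dx|=2.0000 1/|dy|=1.1547
    cross x-line → (5,2), t=0.3600
    cross y-line → (5,1), t=0.6004
    cross y-line → (5,0), t=1.7551 (wall)
  → r_1 = 1.7551
beam 2: φ=-45°, α=285°
  d=(0.2588,-0.9659)  start (6,2)  tX=3.1682 tY=0.5383  stride 1/|dx|=3.8637 1/|dy|=1.0353
    cross y-line → (6,1), t=0.5383
    cross y-line → (6,0), t=1.5736 (wall)
  → r_2 = 1.5736
beam 3: φ=45°, α=15°
  d=(0.9659,0.2588)  start (6,2)  tX=0.8489 tY=1.8546  stride 1/|dx|=1.0353 1/|dy|=3.8637
    cross x-line → (7,2), t=0.8489
    cross y-line → (7,3), t=1.8546
    cross x-line → (8,3), t=1.8842 (wall)
  → r_3 = 1.8842
beam 4: φ=90°, α=60°
  d=(0.5000,0.8660)  start (6,2)  tX=1.6400 tY=0.5543  stride 1/|dx|=2.0000 1/|dy|=1.1547
    cross y-line → (6,3), t=0.5543
    cross x-line → (7,3), t=1.6400
    cross y-line → (7,4), t=1.7090
    cross y-line → (7,5), t=2.8637
    cross x-line → (8,5), t=3.6400 (wall)
  → r_4 = 3.6400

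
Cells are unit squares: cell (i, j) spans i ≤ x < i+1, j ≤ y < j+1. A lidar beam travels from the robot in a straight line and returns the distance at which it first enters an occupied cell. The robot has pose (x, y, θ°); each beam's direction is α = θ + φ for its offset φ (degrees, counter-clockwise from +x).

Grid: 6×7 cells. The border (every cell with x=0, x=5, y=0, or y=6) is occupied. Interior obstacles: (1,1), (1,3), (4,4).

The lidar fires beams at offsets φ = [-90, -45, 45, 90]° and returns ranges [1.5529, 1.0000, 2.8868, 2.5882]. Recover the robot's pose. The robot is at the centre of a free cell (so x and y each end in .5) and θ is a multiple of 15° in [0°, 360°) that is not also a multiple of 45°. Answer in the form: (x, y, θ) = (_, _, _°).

(x, y, θ) = (2.5, 2.5, 285°)

The pose lattice has 17·16 = 272 candidates. Test each by forward raycasting.
  (1.5, 5.5, 75°): beam 1 = 2.5882 ≠ 1.5529 ✗
  (1.5, 4.5, 240°): beam 1 = 0.5774 ≠ 1.5529 ✗
  (1.5, 4.5, 15°): beam 1 = 0.5176 ≠ 1.5529 ✗
  …
  (2.5, 2.5, 285°): r_1=1.5529, r_2=1.0000, r_3=2.8868, r_4=2.5882 — all match ✓
Unique over the lattice → pose = (2.5, 2.5, 285°).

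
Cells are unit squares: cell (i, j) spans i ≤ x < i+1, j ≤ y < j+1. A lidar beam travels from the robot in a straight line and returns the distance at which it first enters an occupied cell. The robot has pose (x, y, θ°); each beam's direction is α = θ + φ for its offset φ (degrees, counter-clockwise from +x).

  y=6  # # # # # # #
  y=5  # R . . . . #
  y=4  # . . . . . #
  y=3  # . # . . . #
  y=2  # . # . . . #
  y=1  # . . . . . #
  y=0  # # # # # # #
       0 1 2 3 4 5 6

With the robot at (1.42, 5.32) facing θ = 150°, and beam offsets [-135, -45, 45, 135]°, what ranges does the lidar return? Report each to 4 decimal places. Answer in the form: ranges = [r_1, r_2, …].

ranges = [2.6273, 0.7040, 0.4348, 2.2409]

beam 1: φ=-135°, α=15°
  d=(0.9659,0.2588)  start (1,5)  tX=0.6005 tY=2.6273  stride 1/|dx|=1.0353 1/|dy|=3.8637
    cross x-line → (2,5), t=0.6005
    cross x-line → (3,5), t=1.6357
    cross y-line → (3,6), t=2.6273 (wall)
  → r_1 = 2.6273
beam 2: φ=-45°, α=105°
  d=(-0.2588,0.9659)  start (1,5)  tX=1.6228 tY=0.7040  stride 1/|dx|=3.8637 1/|dy|=1.0353
    cross y-line → (1,6), t=0.7040 (wall)
  → r_2 = 0.7040
beam 3: φ=45°, α=195°
  d=(-0.9659,-0.2588)  start (1,5)  tX=0.4348 tY=1.2364  stride 1/|dx|=1.0353 1/|dy|=3.8637
    cross x-line → (0,5), t=0.4348 (wall)
  → r_3 = 0.4348
beam 4: φ=135°, α=285°
  d=(0.2588,-0.9659)  start (1,5)  tX=2.2409 tY=0.3313  stride 1/|dx|=3.8637 1/|dy|=1.0353
    cross y-line → (1,4), t=0.3313
    cross y-line → (1,3), t=1.3666
    cross x-line → (2,3), t=2.2409 (wall)
  → r_4 = 2.2409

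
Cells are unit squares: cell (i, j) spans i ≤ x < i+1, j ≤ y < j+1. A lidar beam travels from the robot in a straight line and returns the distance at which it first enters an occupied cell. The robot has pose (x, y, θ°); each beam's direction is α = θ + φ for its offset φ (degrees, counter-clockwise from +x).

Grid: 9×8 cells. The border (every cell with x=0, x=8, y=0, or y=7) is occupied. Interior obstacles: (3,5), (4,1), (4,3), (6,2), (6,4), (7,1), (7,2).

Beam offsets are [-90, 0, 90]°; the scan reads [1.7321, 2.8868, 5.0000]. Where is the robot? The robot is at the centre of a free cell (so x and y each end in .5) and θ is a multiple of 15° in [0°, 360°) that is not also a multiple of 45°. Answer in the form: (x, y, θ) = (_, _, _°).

(x, y, θ) = (2.5, 3.5, 240°)

The pose lattice has 35·16 = 560 candidates. Test each by forward raycasting.
  (2.5, 4.5, 345°): beam 1 = 3.6235 ≠ 1.7321 ✗
  (2.5, 1.5, 345°): beam 1 = 0.5176 ≠ 1.7321 ✗
  (6.5, 3.5, 345°): beam 1 = 0.5176 ≠ 1.7321 ✗
  …
  (2.5, 3.5, 240°): r_1=1.7321, r_2=2.8868, r_3=5.0000 — all match ✓
No second candidate reproduces the full scan.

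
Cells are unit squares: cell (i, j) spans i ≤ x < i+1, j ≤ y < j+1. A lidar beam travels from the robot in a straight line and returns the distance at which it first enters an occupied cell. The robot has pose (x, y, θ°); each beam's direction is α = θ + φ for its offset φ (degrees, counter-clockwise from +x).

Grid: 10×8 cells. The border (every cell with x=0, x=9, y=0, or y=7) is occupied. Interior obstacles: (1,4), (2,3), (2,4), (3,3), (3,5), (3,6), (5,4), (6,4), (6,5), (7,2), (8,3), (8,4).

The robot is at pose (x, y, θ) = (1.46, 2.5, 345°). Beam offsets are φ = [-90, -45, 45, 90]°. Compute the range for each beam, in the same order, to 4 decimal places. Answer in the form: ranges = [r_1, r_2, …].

ranges = [1.5529, 1.7321, 1.0000, 1.5529]

beam 1: φ=-90°, α=255°
  dir = (cos 255°, sin 255°) = (-0.2588, -0.9659); from cell (1,2)
  next x-line at t=1.7773, next y-line at t=0.5176; Δt_x=3.8637, Δt_y=1.0353
    y: enter (1,1) at t=0.5176
    y: enter (1,0) at t=1.5529 ← occupied
  → r_1 = 1.5529
beam 2: φ=-45°, α=300°
  dir = (cos 300°, sin 300°) = (0.5000, -0.8660); from cell (1,2)
  next x-line at t=1.0800, next y-line at t=0.5774; Δt_x=2.0000, Δt_y=1.1547
    y: enter (1,1) at t=0.5774
    x: enter (2,1) at t=1.0800
    y: enter (2,0) at t=1.7321 ← occupied
  → r_2 = 1.7321
beam 3: φ=45°, α=30°
  dir = (cos 30°, sin 30°) = (0.8660, 0.5000); from cell (1,2)
  next x-line at t=0.6235, next y-line at t=1.0000; Δt_x=1.1547, Δt_y=2.0000
    x: enter (2,2) at t=0.6235
    y: enter (2,3) at t=1.0000 ← occupied
  → r_3 = 1.0000
beam 4: φ=90°, α=75°
  dir = (cos 75°, sin 75°) = (0.2588, 0.9659); from cell (1,2)
  next x-line at t=2.0864, next y-line at t=0.5176; Δt_x=3.8637, Δt_y=1.0353
    y: enter (1,3) at t=0.5176
    y: enter (1,4) at t=1.5529 ← occupied
  → r_4 = 1.5529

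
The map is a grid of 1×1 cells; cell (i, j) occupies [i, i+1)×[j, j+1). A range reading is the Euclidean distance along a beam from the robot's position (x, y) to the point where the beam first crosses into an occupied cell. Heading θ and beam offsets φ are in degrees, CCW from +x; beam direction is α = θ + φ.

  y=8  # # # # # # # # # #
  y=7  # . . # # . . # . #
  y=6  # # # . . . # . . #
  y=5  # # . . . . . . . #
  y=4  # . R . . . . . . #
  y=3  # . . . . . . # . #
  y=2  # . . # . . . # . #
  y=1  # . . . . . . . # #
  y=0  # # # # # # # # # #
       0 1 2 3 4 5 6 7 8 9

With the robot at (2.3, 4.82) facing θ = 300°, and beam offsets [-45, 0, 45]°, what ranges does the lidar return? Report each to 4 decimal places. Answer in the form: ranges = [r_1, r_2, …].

beam 1: φ=-45°, α=255°
  d=(-0.2588,-0.9659)  start (2,4)  tX=1.1591 tY=0.8489  stride 1/|dx|=3.8637 1/|dy|=1.0353
    cross y-line → (2,3), t=0.8489
    cross x-line → (1,3), t=1.1591
    cross y-line → (1,2), t=1.8842
    cross y-line → (1,1), t=2.9195
    cross y-line → (1,0), t=3.9548 (wall)
  → r_1 = 3.9548
beam 2: φ=0°, α=300°
  d=(0.5000,-0.8660)  start (2,4)  tX=1.4000 tY=0.9469  stride 1/|dx|=2.0000 1/|dy|=1.1547
    cross y-line → (2,3), t=0.9469
    cross x-line → (3,3), t=1.4000
    cross y-line → (3,2), t=2.1016 (wall)
  → r_2 = 2.1016
beam 3: φ=45°, α=345°
  d=(0.9659,-0.2588)  start (2,4)  tX=0.7247 tY=3.1682  stride 1/|dx|=1.0353 1/|dy|=3.8637
    cross x-line → (3,4), t=0.7247
    cross x-line → (4,4), t=1.7600
    cross x-line → (5,4), t=2.7952
    cross y-line → (5,3), t=3.1682
    cross x-line → (6,3), t=3.8305
    cross x-line → (7,3), t=4.8658 (wall)
  → r_3 = 4.8658

ranges = [3.9548, 2.1016, 4.8658]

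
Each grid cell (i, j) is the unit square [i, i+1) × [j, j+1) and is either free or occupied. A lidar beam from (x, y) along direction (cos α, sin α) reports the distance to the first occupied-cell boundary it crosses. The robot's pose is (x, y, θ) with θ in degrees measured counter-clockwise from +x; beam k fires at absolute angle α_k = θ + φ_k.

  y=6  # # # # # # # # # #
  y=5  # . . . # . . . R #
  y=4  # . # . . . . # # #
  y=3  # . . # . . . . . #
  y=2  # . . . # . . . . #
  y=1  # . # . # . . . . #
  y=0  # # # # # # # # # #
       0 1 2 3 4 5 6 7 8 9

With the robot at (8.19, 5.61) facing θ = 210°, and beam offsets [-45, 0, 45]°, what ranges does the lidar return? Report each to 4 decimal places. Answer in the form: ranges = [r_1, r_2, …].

beam 1: φ=-45°, α=165°
  direction (-0.9659, 0.2588); cell (8,5); t to first gridline: x 0.1967, y 1.5068 (then +1.0353 / +3.8637)
    (7,5) via x @ 0.1967
    (6,5) via x @ 1.2320
    (6,6) via y @ 1.5068  # hit
  → r_1 = 1.5068
beam 2: φ=0°, α=210°
  direction (-0.8660, -0.5000); cell (8,5); t to first gridline: x 0.2194, y 1.2200 (then +1.1547 / +2.0000)
    (7,5) via x @ 0.2194
    (7,4) via y @ 1.2200  # hit
  → r_2 = 1.2200
beam 3: φ=45°, α=255°
  direction (-0.2588, -0.9659); cell (8,5); t to first gridline: x 0.7341, y 0.6315 (then +3.8637 / +1.0353)
    (8,4) via y @ 0.6315  # hit
  → r_3 = 0.6315

ranges = [1.5068, 1.2200, 0.6315]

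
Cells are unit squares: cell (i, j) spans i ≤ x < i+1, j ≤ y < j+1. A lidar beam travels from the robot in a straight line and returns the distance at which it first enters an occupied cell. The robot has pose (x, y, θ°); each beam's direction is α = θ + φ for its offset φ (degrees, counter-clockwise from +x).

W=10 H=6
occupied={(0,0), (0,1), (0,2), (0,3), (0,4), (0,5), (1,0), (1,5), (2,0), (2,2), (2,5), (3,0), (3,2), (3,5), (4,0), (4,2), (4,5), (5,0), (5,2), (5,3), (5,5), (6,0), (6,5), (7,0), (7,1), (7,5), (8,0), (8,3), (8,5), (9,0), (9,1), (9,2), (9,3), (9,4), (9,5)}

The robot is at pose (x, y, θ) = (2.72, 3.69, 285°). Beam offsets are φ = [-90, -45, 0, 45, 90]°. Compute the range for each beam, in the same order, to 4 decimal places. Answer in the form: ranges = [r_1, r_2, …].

ranges = [1.7807, 0.7967, 0.7143, 1.3800, 5.0615]

beam 1: φ=-90°, α=195°
  d=(-0.9659,-0.2588)  start (2,3)  tX=0.7454 tY=2.6660  stride 1/|dx|=1.0353 1/|dy|=3.8637
    cross x-line → (1,3), t=0.7454
    cross x-line → (0,3), t=1.7807 (wall)
  → r_1 = 1.7807
beam 2: φ=-45°, α=240°
  d=(-0.5000,-0.8660)  start (2,3)  tX=1.4400 tY=0.7967  stride 1/|dx|=2.0000 1/|dy|=1.1547
    cross y-line → (2,2), t=0.7967 (wall)
  → r_2 = 0.7967
beam 3: φ=0°, α=285°
  d=(0.2588,-0.9659)  start (2,3)  tX=1.0818 tY=0.7143  stride 1/|dx|=3.8637 1/|dy|=1.0353
    cross y-line → (2,2), t=0.7143 (wall)
  → r_3 = 0.7143
beam 4: φ=45°, α=330°
  d=(0.8660,-0.5000)  start (2,3)  tX=0.3233 tY=1.3800  stride 1/|dx|=1.1547 1/|dy|=2.0000
    cross x-line → (3,3), t=0.3233
    cross y-line → (3,2), t=1.3800 (wall)
  → r_4 = 1.3800
beam 5: φ=90°, α=15°
  d=(0.9659,0.2588)  start (2,3)  tX=0.2899 tY=1.1977  stride 1/|dx|=1.0353 1/|dy|=3.8637
    cross x-line → (3,3), t=0.2899
    cross y-line → (3,4), t=1.1977
    cross x-line → (4,4), t=1.3252
    cross x-line → (5,4), t=2.3604
    cross x-line → (6,4), t=3.3957
    cross x-line → (7,4), t=4.4310
    cross y-line → (7,5), t=5.0615 (wall)
  → r_5 = 5.0615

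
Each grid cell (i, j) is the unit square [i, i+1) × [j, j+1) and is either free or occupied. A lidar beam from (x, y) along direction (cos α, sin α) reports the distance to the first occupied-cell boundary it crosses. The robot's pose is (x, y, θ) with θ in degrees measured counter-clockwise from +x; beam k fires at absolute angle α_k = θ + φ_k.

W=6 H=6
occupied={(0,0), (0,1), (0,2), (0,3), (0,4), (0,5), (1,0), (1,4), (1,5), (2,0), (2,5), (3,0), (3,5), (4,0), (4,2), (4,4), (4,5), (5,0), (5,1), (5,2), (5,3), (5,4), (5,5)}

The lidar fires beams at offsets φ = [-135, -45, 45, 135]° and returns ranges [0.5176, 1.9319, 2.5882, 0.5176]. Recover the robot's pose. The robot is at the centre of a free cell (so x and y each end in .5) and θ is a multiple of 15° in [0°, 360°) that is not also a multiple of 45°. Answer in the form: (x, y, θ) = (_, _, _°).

(x, y, θ) = (1.5, 3.5, 300°)

Candidates: 13 free-cell centres × 16 headings = 208 poses. Raycast each; keep the one whose scan matches to 4 dp.
  (4.5, 1.5, 165°): beam 1 = 0.5774 ≠ 0.5176 ✗
  (2.5, 1.5, 240°): beam 1 = 2.5882 ≠ 0.5176 ✗
  (3.5, 1.5, 105°): beam 1 = 1.0000 ≠ 0.5176 ✗
  …
  (1.5, 3.5, 300°): r_1=0.5176, r_2=1.9319, r_3=2.5882, r_4=0.5176 — all match ✓
Only this pose fits every beam.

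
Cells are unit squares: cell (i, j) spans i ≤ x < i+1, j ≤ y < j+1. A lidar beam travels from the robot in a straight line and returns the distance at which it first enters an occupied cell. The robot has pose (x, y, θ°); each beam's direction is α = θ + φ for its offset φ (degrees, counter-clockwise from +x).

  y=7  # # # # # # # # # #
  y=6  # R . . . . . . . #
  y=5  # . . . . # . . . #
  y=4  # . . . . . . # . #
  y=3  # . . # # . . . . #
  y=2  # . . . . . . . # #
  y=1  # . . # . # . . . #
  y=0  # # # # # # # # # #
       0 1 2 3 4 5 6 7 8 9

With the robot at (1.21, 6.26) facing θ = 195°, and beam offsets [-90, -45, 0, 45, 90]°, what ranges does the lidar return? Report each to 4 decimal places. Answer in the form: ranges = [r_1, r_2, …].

beam 1: φ=-90°, α=105°
  cosα=-0.2588 sinα=0.9659 | (1,6) | tMaxX 0.8114 tMaxY 0.7661 | tΔX 3.8637 tΔY 1.0353
    t=0.7661 [y] (1,7) — stop
  → r_1 = 0.7661
beam 2: φ=-45°, α=150°
  cosα=-0.8660 sinα=0.5000 | (1,6) | tMaxX 0.2425 tMaxY 1.4800 | tΔX 1.1547 tΔY 2.0000
    t=0.2425 [x] (0,6) — stop
  → r_2 = 0.2425
beam 3: φ=0°, α=195°
  cosα=-0.9659 sinα=-0.2588 | (1,6) | tMaxX 0.2174 tMaxY 1.0046 | tΔX 1.0353 tΔY 3.8637
    t=0.2174 [x] (0,6) — stop
  → r_3 = 0.2174
beam 4: φ=45°, α=240°
  cosα=-0.5000 sinα=-0.8660 | (1,6) | tMaxX 0.4200 tMaxY 0.3002 | tΔX 2.0000 tΔY 1.1547
    t=0.3002 [y] (1,5)
    t=0.4200 [x] (0,5) — stop
  → r_4 = 0.4200
beam 5: φ=90°, α=285°
  cosα=0.2588 sinα=-0.9659 | (1,6) | tMaxX 3.0523 tMaxY 0.2692 | tΔX 3.8637 tΔY 1.0353
    t=0.2692 [y] (1,5)
    t=1.3044 [y] (1,4)
    t=2.3397 [y] (1,3)
    t=3.0523 [x] (2,3)
    t=3.3750 [y] (2,2)
    t=4.4103 [y] (2,1)
    t=5.4456 [y] (2,0) — stop
  → r_5 = 5.4456

ranges = [0.7661, 0.2425, 0.2174, 0.4200, 5.4456]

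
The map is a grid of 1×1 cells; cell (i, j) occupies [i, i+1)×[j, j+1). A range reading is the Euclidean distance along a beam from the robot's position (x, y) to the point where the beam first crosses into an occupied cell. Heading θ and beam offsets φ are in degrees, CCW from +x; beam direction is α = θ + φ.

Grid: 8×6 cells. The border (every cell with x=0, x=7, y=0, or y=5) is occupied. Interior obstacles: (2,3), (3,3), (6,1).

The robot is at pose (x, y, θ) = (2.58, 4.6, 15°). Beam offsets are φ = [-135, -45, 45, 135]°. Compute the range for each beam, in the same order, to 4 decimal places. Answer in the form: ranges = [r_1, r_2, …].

beam 1: φ=-135°, α=240°
  direction (-0.5000, -0.8660); cell (2,4); t to first gridline: x 1.1600, y 0.6928 (then +2.0000 / +1.1547)
    (2,3) via y @ 0.6928  # hit
  → r_1 = 0.6928
beam 2: φ=-45°, α=330°
  direction (0.8660, -0.5000); cell (2,4); t to first gridline: x 0.4850, y 1.2000 (then +1.1547 / +2.0000)
    (3,4) via x @ 0.4850
    (3,3) via y @ 1.2000  # hit
  → r_2 = 1.2000
beam 3: φ=45°, α=60°
  direction (0.5000, 0.8660); cell (2,4); t to first gridline: x 0.8400, y 0.4619 (then +2.0000 / +1.1547)
    (2,5) via y @ 0.4619  # hit
  → r_3 = 0.4619
beam 4: φ=135°, α=150°
  direction (-0.8660, 0.5000); cell (2,4); t to first gridline: x 0.6697, y 0.8000 (then +1.1547 / +2.0000)
    (1,4) via x @ 0.6697
    (1,5) via y @ 0.8000  # hit
  → r_4 = 0.8000

ranges = [0.6928, 1.2000, 0.4619, 0.8000]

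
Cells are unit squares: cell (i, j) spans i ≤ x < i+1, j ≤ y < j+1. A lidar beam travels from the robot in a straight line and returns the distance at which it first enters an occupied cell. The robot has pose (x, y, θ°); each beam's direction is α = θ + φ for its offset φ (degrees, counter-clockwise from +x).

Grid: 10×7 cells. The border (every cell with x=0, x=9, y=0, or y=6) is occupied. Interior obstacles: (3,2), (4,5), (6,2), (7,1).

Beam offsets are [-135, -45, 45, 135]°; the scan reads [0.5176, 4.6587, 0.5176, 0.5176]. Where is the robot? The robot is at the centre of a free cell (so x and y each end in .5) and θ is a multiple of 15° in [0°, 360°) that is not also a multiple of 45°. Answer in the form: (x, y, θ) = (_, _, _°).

(x, y, θ) = (8.5, 1.5, 150°)

Enumerate (i+0.5, j+0.5, θ) over the 36 free cells and 16 admissible headings. For each, cast all 4 beams and compare to the given ranges.
  (4.5, 3.5, 150°): beam 1 = 4.6587 ≠ 0.5176 ✗
  (1.5, 3.5, 210°): beam 1 = 2.5882 ≠ 0.5176 ✗
  (3.5, 1.5, 330°): beam 1 = 1.9319 ≠ 0.5176 ✗
  (4.5, 4.5, 195°): beam 1 = 0.5774 ≠ 0.5176 ✗
  …
  (8.5, 1.5, 150°): r_1=0.5176, r_2=4.6587, r_3=0.5176, r_4=0.5176 — all match ✓
No second candidate reproduces the full scan.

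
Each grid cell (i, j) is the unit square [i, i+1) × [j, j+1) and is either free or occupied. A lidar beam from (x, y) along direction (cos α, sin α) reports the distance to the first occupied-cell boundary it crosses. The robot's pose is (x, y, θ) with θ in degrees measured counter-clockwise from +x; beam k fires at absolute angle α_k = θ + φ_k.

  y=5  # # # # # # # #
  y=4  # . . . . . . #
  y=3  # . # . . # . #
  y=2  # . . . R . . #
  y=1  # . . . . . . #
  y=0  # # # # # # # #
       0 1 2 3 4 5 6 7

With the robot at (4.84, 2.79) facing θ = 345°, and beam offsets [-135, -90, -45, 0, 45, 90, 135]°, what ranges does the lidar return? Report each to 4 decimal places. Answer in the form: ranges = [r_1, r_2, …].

ranges = [3.5800, 1.8531, 2.0669, 2.2362, 0.4200, 0.6182, 2.5519]

beam 1: φ=-135°, α=210°
  cosα=-0.8660 sinα=-0.5000 | (4,2) | tMaxX 0.9699 tMaxY 1.5800 | tΔX 1.1547 tΔY 2.0000
    t=0.9699 [x] (3,2)
    t=1.5800 [y] (3,1)
    t=2.1246 [x] (2,1)
    t=3.2793 [x] (1,1)
    t=3.5800 [y] (1,0) — stop
  → r_1 = 3.5800
beam 2: φ=-90°, α=255°
  cosα=-0.2588 sinα=-0.9659 | (4,2) | tMaxX 3.2455 tMaxY 0.8179 | tΔX 3.8637 tΔY 1.0353
    t=0.8179 [y] (4,1)
    t=1.8531 [y] (4,0) — stop
  → r_2 = 1.8531
beam 3: φ=-45°, α=300°
  cosα=0.5000 sinα=-0.8660 | (4,2) | tMaxX 0.3200 tMaxY 0.9122 | tΔX 2.0000 tΔY 1.1547
    t=0.3200 [x] (5,2)
    t=0.9122 [y] (5,1)
    t=2.0669 [y] (5,0) — stop
  → r_3 = 2.0669
beam 4: φ=0°, α=345°
  cosα=0.9659 sinα=-0.2588 | (4,2) | tMaxX 0.1656 tMaxY 3.0523 | tΔX 1.0353 tΔY 3.8637
    t=0.1656 [x] (5,2)
    t=1.2009 [x] (6,2)
    t=2.2362 [x] (7,2) — stop
  → r_4 = 2.2362
beam 5: φ=45°, α=30°
  cosα=0.8660 sinα=0.5000 | (4,2) | tMaxX 0.1848 tMaxY 0.4200 | tΔX 1.1547 tΔY 2.0000
    t=0.1848 [x] (5,2)
    t=0.4200 [y] (5,3) — stop
  → r_5 = 0.4200
beam 6: φ=90°, α=75°
  cosα=0.2588 sinα=0.9659 | (4,2) | tMaxX 0.6182 tMaxY 0.2174 | tΔX 3.8637 tΔY 1.0353
    t=0.2174 [y] (4,3)
    t=0.6182 [x] (5,3) — stop
  → r_6 = 0.6182
beam 7: φ=135°, α=120°
  cosα=-0.5000 sinα=0.8660 | (4,2) | tMaxX 1.6800 tMaxY 0.2425 | tΔX 2.0000 tΔY 1.1547
    t=0.2425 [y] (4,3)
    t=1.3972 [y] (4,4)
    t=1.6800 [x] (3,4)
    t=2.5519 [y] (3,5) — stop
  → r_7 = 2.5519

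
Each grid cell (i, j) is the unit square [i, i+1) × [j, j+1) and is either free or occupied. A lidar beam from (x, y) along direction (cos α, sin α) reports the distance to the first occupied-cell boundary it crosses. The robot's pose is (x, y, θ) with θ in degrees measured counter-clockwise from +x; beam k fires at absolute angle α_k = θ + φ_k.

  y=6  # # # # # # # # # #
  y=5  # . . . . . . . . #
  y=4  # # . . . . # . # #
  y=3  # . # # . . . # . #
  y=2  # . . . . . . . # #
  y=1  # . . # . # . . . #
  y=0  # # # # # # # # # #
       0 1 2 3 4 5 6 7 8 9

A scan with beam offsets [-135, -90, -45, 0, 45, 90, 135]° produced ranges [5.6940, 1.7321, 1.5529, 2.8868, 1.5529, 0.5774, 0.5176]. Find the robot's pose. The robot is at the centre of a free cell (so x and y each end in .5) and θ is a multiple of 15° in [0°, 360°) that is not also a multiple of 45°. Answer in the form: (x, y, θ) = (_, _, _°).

(x, y, θ) = (3.5, 4.5, 150°)

Enumerate (i+0.5, j+0.5, θ) over the 31 free cells and 16 admissible headings. For each, cast all 7 beams and compare to the given ranges.
  (4.5, 4.5, 30°): beam 1 = 2.5882 ≠ 5.6940 ✗
  (4.5, 5.5, 120°): beam 1 = 1.9319 ≠ 5.6940 ✗
  (4.5, 2.5, 15°): beam 1 = 1.0000 ≠ 5.6940 ✗
  …
  (3.5, 4.5, 150°): r_1=5.6940, r_2=1.7321, r_3=1.5529, r_4=2.8868, r_5=1.5529, r_6=0.5774, r_7=0.5176 — all match ✓
Unique over the lattice → pose = (3.5, 4.5, 150°).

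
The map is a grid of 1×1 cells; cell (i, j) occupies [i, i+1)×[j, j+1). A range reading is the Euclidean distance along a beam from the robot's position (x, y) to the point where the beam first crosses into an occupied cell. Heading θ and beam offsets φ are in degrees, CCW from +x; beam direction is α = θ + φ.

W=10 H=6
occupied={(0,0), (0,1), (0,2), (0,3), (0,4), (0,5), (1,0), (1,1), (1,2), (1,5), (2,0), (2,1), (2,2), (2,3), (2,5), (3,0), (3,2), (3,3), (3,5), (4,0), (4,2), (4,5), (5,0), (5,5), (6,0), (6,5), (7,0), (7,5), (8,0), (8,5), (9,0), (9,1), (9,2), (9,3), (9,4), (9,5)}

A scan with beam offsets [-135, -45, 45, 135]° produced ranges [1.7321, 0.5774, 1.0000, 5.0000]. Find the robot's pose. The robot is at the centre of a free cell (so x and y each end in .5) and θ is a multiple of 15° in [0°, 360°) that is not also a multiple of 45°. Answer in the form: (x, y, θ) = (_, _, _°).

(x, y, θ) = (8.5, 2.5, 15°)

Candidates: 24 free-cell centres × 16 headings = 384 poses. Raycast each; keep the one whose scan matches to 4 dp.
  (8.5, 1.5, 345°): beam 1 = 1.0000 ≠ 1.7321 ✗
  (6.5, 3.5, 165°): beam 1 = 2.8868 ≠ 1.7321 ✗
  (8.5, 4.5, 195°): beam 1 = 0.5774 ≠ 1.7321 ✗
  (6.5, 3.5, 255°): beam 2 = 1.7321 ≠ 0.5774 ✗
  …
  (8.5, 2.5, 15°): r_1=1.7321, r_2=0.5774, r_3=1.0000, r_4=5.0000 — all match ✓
Unique over the lattice → pose = (8.5, 2.5, 15°).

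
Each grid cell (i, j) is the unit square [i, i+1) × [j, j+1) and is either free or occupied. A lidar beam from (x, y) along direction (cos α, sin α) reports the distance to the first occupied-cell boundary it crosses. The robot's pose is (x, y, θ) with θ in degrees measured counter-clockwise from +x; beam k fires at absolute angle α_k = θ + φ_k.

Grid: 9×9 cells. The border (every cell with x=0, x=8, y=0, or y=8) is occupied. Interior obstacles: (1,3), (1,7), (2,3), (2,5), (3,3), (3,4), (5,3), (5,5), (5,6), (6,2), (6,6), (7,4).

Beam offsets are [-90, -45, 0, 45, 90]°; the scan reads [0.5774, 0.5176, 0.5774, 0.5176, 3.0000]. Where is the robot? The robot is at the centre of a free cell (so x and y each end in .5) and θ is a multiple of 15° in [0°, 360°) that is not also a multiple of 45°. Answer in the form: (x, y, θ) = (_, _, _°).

(x, y, θ) = (2.5, 7.5, 150°)

Enumerate (i+0.5, j+0.5, θ) over the 37 free cells and 16 admissible headings. For each, cast all 5 beams and compare to the given ranges.
  (3.5, 1.5, 240°): beam 1 = 2.8868 ≠ 0.5774 ✗
  (5.5, 7.5, 105°): beam 1 = 1.9319 ≠ 0.5774 ✗
  (6.5, 7.5, 300°): beam 1 = 1.0000 ≠ 0.5774 ✗
  …
  (2.5, 7.5, 150°): r_1=0.5774, r_2=0.5176, r_3=0.5774, r_4=0.5176, r_5=3.0000 — all match ✓
Unique over the lattice → pose = (2.5, 7.5, 150°).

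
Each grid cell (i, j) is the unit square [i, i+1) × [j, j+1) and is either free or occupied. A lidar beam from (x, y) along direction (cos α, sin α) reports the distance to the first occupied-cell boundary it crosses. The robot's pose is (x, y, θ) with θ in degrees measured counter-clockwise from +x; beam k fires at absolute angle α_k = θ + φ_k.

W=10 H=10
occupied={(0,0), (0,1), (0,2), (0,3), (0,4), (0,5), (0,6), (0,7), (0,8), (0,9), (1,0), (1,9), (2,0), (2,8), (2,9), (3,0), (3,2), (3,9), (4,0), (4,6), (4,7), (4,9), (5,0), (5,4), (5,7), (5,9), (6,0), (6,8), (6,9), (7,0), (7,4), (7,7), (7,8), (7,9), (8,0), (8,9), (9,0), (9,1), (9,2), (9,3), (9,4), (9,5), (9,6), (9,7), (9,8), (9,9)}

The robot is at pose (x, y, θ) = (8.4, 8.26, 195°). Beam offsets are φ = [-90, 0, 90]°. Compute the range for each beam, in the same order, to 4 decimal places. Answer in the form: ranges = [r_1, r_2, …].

beam 1: φ=-90°, α=105°
  d=(-0.2588,0.9659)  start (8,8)  tX=1.5455 tY=0.7661  stride 1/|dx|=3.8637 1/|dy|=1.0353
    cross y-line → (8,9), t=0.7661 (wall)
  → r_1 = 0.7661
beam 2: φ=0°, α=195°
  d=(-0.9659,-0.2588)  start (8,8)  tX=0.4141 tY=1.0046  stride 1/|dx|=1.0353 1/|dy|=3.8637
    cross x-line → (7,8), t=0.4141 (wall)
  → r_2 = 0.4141
beam 3: φ=90°, α=285°
  d=(0.2588,-0.9659)  start (8,8)  tX=2.3182 tY=0.2692  stride 1/|dx|=3.8637 1/|dy|=1.0353
    cross y-line → (8,7), t=0.2692
    cross y-line → (8,6), t=1.3044
    cross x-line → (9,6), t=2.3182 (wall)
  → r_3 = 2.3182

ranges = [0.7661, 0.4141, 2.3182]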